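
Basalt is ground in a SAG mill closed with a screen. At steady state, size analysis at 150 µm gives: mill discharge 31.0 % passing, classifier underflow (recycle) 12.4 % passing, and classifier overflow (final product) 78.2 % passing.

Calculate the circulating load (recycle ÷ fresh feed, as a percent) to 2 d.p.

Balance %-passing 150 µm (r = R/F):
d + r·d = r·u + o → r(d−u) = o−d
r = (78.2 − 31.0)/(31.0 − 12.4) = 47.2/18.6 = 2.5376
CL = 100·r = 253.76 %

CL = 253.76 %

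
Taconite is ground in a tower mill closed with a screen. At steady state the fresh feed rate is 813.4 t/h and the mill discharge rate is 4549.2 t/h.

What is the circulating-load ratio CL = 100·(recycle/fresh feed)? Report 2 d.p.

Discharge = new feed + return, hence
R = M − F = 4549.2 − 813.4 = 3735.8 t/h
CL = 100·R/F = 100·3735.8/813.4 = 459.28 %

CL = 459.28 %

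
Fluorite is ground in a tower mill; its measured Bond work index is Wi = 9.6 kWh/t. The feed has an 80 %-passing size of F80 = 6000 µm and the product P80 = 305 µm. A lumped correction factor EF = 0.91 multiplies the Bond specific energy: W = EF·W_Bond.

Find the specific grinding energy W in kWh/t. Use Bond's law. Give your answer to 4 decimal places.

Bond: W = 10·Wi·(1/√P80 − 1/√F80)
1/√305 = 0.057260;  1/√6000 = 0.012910
W = 10·9.6·(0.057260 − 0.012910) = 4.2576 kWh/t
Apply correction: 4.2576 × 0.91 = 3.8744 kWh/t

W = 3.8744 kWh/t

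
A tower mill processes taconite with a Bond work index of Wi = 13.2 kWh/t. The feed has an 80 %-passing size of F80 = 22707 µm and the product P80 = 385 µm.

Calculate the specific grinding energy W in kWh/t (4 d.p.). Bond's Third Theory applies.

W = 10 Wi (1/√P80 − 1/√F80)  [Bond]
1/√385 = 0.050965;  1/√22707 = 0.006636
W = 10·13.2·(0.050965 − 0.006636) = 5.8514 kWh/t

W = 5.8514 kWh/t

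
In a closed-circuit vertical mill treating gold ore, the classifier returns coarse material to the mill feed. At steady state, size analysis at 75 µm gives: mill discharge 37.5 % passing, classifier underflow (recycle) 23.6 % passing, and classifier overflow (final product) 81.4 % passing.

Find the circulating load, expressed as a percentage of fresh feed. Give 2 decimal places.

CL = 315.83 %

Two-product formula at 75 µm:
d + r·d = r·u + o → r(d−u) = o−d
r = (81.4 − 37.5)/(37.5 − 23.6) = 43.9/13.9 = 3.1583
CL = 100·r = 315.83 %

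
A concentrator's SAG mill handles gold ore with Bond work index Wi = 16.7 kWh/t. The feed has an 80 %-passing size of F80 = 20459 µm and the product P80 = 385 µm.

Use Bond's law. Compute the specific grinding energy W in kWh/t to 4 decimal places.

W = 7.3436 kWh/t

Bond:  W = 10 Wi (1/√P − 1/√F)
1/√385 = 0.050965;  1/√20459 = 0.006991
W = 10·16.7·(0.050965 − 0.006991) = 7.3436 kWh/t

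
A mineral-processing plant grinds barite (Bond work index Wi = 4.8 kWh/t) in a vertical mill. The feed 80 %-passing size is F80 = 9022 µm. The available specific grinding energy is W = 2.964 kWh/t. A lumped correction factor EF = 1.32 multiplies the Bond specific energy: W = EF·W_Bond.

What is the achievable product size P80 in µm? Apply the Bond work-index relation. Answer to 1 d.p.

Bond: W = 10·Wi·(1/√P80 − 1/√F80)
W_Bond = W / EF = 2.964 / 1.32 = 2.2455 kWh/t
1/√P80 = 1/√F80 + W_Bond/(10·Wi)
  = 2.2455/(10·4.8) + 1/√9022 = 0.046780 + 0.010528 = 0.057308
P80 = (1/0.057308)² = 17.4495² = 304.48 µm

P80 = 304.5 µm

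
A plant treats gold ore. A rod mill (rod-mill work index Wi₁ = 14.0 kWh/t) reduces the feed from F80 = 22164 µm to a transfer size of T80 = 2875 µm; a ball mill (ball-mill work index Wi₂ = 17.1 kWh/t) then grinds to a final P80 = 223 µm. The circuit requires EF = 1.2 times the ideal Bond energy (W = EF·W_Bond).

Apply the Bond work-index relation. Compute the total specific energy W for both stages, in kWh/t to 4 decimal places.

W = 11.9190 kWh/t

W = 10·Wi·(P80^(-½) − F80^(-½))
Stage 1 (22164→2875 µm, Wi₁=14.0): W₁ = 10·14.0·(0.018650 − 0.006717) = 1.6706 kWh/t
Stage 2 (2875→223 µm, Wi₂=17.1): W₂ = 10·17.1·(0.066965 − 0.018650) = 8.2618 kWh/t
W = W₁ + W₂ = 1.6706 + 8.2618 = 9.9325 kWh/t
Corrected W = EF·W_Bond = 1.2·9.9325 = 11.9190 kWh/t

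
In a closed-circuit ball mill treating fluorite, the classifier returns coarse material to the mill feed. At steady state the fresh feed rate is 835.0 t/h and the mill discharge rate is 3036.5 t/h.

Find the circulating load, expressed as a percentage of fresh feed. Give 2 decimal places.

Steady state: M = F + R.
R = M − F = 3036.5 − 835.0 = 2201.5 t/h
CL = 100·R/F = 100·2201.5/835.0 = 263.65 %

CL = 263.65 %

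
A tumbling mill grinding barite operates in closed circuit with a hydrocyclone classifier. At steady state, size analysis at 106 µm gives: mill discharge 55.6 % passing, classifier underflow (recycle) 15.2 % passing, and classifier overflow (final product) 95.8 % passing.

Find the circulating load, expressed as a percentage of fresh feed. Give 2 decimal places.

Classifier node, passing 106 µm:
Fd + Rd = Ru + Fo ⇒ R/F = (o−d)/(d−u)
r = (95.8 − 55.6)/(55.6 − 15.2) = 40.2/40.4 = 0.9950
CL = 100·r = 99.50 %

CL = 99.50 %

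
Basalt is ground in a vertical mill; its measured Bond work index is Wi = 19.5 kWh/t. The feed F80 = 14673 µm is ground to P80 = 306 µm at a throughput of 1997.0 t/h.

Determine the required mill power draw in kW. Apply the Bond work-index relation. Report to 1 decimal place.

P = 19046.6 kW

Bond: W = 10·Wi·(1/√P80 − 1/√F80)
W = 10·19.5·(1/√306 − 1/√14673) = 10·19.5·(0.048911) = 9.5376 kWh/t
Power = W × throughput = 9.5376 kWh/t × 1997.0 t/h = 19046.6 kW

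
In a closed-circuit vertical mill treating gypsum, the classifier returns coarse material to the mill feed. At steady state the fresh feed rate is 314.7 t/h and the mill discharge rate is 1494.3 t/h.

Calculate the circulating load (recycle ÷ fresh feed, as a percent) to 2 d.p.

CL = 374.83 %

Mill node: discharge = fresh + recycle.
R = M − F = 1494.3 − 314.7 = 1179.6 t/h
CL = 100·R/F = 100·1179.6/314.7 = 374.83 %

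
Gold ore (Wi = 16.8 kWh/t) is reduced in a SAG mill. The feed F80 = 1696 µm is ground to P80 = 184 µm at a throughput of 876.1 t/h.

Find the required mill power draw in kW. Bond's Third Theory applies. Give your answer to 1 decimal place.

P = 7276.6 kW

W_Bond = 10·Wi·(1/√P₈₀ − 1/√F₈₀)
W = 10·16.8·(1/√184 − 1/√1696) = 10·16.8·(0.049439) = 8.3057 kWh/t
Power = W × throughput = 8.3057 kWh/t × 876.1 t/h = 7276.6 kW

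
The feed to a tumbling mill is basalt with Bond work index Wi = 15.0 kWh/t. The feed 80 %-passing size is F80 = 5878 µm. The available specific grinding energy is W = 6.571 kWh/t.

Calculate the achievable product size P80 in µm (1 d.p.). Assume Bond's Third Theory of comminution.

W = 10·Wi·(P80^(-½) − F80^(-½))
P80^(−½) = W/(10 Wi) + F80^(−½)
  = 6.5710/(10·15.0) + 1/√5878 = 0.043807 + 0.013043 = 0.056850
P80 = (1/0.056850)² = 17.5902² = 309.41 µm

P80 = 309.4 µm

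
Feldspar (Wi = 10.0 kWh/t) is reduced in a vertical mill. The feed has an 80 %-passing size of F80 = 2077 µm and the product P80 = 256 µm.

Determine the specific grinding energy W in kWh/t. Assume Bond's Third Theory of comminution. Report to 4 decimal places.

Bond: W = 10·Wi·(1/√P80 − 1/√F80)
1/√256 = 0.062500;  1/√2077 = 0.021942
W = 10·10.0·(0.062500 − 0.021942) = 4.0558 kWh/t

W = 4.0558 kWh/t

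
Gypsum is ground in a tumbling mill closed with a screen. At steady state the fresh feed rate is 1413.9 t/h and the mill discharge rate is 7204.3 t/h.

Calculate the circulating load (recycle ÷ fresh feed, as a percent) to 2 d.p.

CL = 409.53 %

M = F + R at steady state, so:
R = M − F = 7204.3 − 1413.9 = 5790.4 t/h
CL = 100·R/F = 100·5790.4/1413.9 = 409.53 %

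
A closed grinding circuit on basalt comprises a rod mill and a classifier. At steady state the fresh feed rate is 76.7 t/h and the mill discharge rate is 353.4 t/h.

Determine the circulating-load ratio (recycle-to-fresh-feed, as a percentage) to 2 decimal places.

CL = 360.76 %

Mill node: discharge = fresh + recycle.
R = M − F = 353.4 − 76.7 = 276.7 t/h
CL = 100·R/F = 100·276.7/76.7 = 360.76 %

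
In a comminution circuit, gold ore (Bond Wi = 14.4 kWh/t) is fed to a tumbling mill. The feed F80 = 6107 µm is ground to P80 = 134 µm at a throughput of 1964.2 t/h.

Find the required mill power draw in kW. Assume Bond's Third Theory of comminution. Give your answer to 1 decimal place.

W = 10 Wi (1/√P80 − 1/√F80)  [Bond]
W = 10·14.4·(1/√134 − 1/√6107) = 10·14.4·(0.073590) = 10.5970 kWh/t
P_mill = W·ṁ = 10.5970·1964.2 = 20814.7 kW

P = 20814.7 kW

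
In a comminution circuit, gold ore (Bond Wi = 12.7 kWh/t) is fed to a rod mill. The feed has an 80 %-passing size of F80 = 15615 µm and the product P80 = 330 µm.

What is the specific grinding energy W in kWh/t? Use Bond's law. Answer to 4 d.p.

W = 5.9748 kWh/t

W_Bond = 10·Wi·(1/√P₈₀ − 1/√F₈₀)
1/√330 = 0.055048;  1/√15615 = 0.008003
W = 10·12.7·(0.055048 − 0.008003) = 5.9748 kWh/t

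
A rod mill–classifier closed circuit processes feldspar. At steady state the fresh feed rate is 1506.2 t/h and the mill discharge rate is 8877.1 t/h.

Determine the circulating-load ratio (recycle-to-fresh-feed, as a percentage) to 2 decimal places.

Steady state: M = F + R.
R = M − F = 8877.1 − 1506.2 = 7370.9 t/h
CL = 100·R/F = 100·7370.9/1506.2 = 489.37 %

CL = 489.37 %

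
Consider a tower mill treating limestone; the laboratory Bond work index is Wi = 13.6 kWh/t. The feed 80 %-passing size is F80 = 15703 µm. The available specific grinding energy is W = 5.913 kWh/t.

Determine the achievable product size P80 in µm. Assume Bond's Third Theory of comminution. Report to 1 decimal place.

W = 10 Wi (1/√P80 − 1/√F80)  [Bond]
P80^(−½) = W/(10 Wi) + F80^(−½)
  = 5.9130/(10·13.6) + 1/√15703 = 0.043478 + 0.007980 = 0.051458
P80 = (1/0.051458)² = 19.4333² = 377.65 µm

P80 = 377.7 µm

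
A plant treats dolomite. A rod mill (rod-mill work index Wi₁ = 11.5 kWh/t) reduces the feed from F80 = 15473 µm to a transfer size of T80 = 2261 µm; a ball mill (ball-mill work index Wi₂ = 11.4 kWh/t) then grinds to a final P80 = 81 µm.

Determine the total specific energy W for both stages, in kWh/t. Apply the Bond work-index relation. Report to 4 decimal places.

W = 10 Wi / √P80 − 10 Wi / √F80
Stage 1 (15473→2261 µm, Wi₁=11.5): W₁ = 10·11.5·(0.021031 − 0.008039) = 1.4940 kWh/t
Stage 2 (2261→81 µm, Wi₂=11.4): W₂ = 10·11.4·(0.111111 − 0.021031) = 10.2692 kWh/t
W = W₁ + W₂ = 1.4940 + 10.2692 = 11.7632 kWh/t

W = 11.7632 kWh/t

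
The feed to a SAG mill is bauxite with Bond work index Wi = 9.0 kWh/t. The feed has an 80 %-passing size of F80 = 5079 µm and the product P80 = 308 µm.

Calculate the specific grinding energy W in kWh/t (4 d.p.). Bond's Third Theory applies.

W = 3.8654 kWh/t

W = 10 Wi / √P80 − 10 Wi / √F80
1/√308 = 0.056980;  1/√5079 = 0.014032
W = 10·9.0·(0.056980 − 0.014032) = 3.8654 kWh/t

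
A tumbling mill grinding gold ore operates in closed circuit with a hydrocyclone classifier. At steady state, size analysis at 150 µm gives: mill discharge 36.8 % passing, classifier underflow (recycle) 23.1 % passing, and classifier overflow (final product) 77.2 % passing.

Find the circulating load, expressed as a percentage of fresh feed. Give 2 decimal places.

CL = 294.89 %

Two-product formula at 150 µm:
d + r·d = r·u + o → r(d−u) = o−d
r = (77.2 − 36.8)/(36.8 − 23.1) = 40.4/13.7 = 2.9489
CL = 100·r = 294.89 %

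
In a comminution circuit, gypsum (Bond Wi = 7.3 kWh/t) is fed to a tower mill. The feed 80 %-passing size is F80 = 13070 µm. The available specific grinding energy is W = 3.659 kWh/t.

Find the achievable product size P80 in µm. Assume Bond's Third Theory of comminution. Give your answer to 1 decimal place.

W = 10 Wi / √P80 − 10 Wi / √F80
⇒ 1/√P80 = W/(10 Wi) + 1/√F80
  = 3.6590/(10·7.3) + 1/√13070 = 0.050123 + 0.008747 = 0.058870
P80 = (1/0.058870)² = 16.9865² = 288.54 µm

P80 = 288.5 µm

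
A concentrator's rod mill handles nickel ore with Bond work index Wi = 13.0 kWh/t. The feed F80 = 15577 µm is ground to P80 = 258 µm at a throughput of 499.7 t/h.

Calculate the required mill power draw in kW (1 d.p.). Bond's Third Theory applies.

P = 3523.8 kW

W = 10 Wi (P80^-0.5 − F80^-0.5)
W = 10·13.0·(1/√258 − 1/√15577) = 10·13.0·(0.054245) = 7.0518 kWh/t
Power = W × throughput = 7.0518 kWh/t × 499.7 t/h = 3523.8 kW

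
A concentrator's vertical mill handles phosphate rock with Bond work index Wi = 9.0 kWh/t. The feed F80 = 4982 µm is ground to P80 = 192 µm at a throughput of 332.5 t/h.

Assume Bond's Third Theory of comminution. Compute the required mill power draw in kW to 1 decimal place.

Bond: W = 10·Wi·(1/√P80 − 1/√F80)
W = 10·9.0·(1/√192 − 1/√4982) = 10·9.0·(0.058001) = 5.2201 kWh/t
Mill draw = 5.2201 × 332.5 = 1735.7 kW

P = 1735.7 kW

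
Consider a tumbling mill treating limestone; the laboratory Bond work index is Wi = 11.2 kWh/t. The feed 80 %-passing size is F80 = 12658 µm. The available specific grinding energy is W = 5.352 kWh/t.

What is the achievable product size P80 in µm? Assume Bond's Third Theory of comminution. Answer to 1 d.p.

W = 10·Wi·[P80^(−½) − F80^(−½)]
P80^(−½) = W/(10 Wi) + F80^(−½)
  = 5.3520/(10·11.2) + 1/√12658 = 0.047786 + 0.008888 = 0.056674
P80 = (1/0.056674)² = 17.6448² = 311.34 µm

P80 = 311.3 µm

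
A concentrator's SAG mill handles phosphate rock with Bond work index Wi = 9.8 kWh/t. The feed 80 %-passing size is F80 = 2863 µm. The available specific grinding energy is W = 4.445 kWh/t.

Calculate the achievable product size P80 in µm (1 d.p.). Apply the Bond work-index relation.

W = 10·Wi·(P80^(-½) − F80^(-½))
1/√P80 = 1/√F80 + W/(10·Wi)
  = 4.4450/(10·9.8) + 1/√2863 = 0.045357 + 0.018689 = 0.064046
P80 = (1/0.064046)² = 15.6137² = 243.79 µm

P80 = 243.8 µm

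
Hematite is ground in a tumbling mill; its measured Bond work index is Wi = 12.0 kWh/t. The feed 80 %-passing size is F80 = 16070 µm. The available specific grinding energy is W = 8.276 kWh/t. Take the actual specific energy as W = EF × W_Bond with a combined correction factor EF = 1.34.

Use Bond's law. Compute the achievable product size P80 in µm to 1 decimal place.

P80 = 283.8 µm

W = 10·Wi·(P80^(-½) − F80^(-½))
W_Bond = W / EF = 8.276 / 1.34 = 6.1761 kWh/t
1/√P80 = 1/√F80 + W_Bond/(10·Wi)
  = 6.1761/(10·12.0) + 1/√16070 = 0.051468 + 0.007888 = 0.059356
P80 = (1/0.059356)² = 16.8475² = 283.84 µm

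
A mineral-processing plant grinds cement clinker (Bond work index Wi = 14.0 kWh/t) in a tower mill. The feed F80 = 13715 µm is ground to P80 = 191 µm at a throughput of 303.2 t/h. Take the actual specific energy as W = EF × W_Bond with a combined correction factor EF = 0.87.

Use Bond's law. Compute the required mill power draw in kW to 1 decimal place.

P = 2356.8 kW

W_Bond = 10·Wi·(1/√P₈₀ − 1/√F₈₀)
W = 10·14.0·(1/√191 − 1/√13715) = 10·14.0·(0.063819) = 8.9346 kWh/t
Corrected W = EF·W_Bond = 0.87·8.9346 = 7.7731 kWh/t
Mill draw = 7.7731 × 303.2 = 2356.8 kW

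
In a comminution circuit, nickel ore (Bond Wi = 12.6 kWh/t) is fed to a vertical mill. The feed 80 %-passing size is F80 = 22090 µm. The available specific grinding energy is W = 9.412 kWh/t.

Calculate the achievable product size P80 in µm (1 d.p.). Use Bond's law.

P80 = 150.8 µm

Bond:  W = 10 Wi (1/√P − 1/√F)
P80^-0.5 = F80^-0.5 + W/(10 Wi)
  = 9.4120/(10·12.6) + 1/√22090 = 0.074698 + 0.006728 = 0.081427
P80 = (1/0.081427)² = 12.2810² = 150.82 µm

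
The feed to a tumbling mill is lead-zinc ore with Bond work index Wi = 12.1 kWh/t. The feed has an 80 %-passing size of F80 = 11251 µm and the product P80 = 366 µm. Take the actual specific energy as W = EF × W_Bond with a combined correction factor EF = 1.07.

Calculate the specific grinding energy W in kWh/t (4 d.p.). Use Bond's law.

W = 10 Wi / √P80 − 10 Wi / √F80
1/√366 = 0.052271;  1/√11251 = 0.009428
W = 10·12.1·(0.052271 − 0.009428) = 5.1840 kWh/t
With EF = 1.07: W = 5.1840·1.07 = 5.5469 kWh/t

W = 5.5469 kWh/t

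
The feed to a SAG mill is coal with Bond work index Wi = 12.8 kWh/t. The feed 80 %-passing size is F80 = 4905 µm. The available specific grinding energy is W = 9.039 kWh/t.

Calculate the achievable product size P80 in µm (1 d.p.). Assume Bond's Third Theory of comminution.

P80 = 138.7 µm

W = 10 Wi / √P80 − 10 Wi / √F80
P80^(−½) = W/(10 Wi) + F80^(−½)
  = 9.0390/(10·12.8) + 1/√4905 = 0.070617 + 0.014278 = 0.084896
P80 = (1/0.084896)² = 11.7792² = 138.75 µm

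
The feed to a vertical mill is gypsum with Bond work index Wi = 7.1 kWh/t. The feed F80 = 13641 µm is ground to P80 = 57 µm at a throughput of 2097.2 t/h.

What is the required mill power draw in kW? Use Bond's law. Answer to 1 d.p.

P = 18447.5 kW

Bond: W = 10·Wi·(1/√P80 − 1/√F80)
W = 10·7.1·(1/√57 − 1/√13641) = 10·7.1·(0.123891) = 8.7963 kWh/t
P = W·T = 8.7963·2097.2 = 18447.5 kW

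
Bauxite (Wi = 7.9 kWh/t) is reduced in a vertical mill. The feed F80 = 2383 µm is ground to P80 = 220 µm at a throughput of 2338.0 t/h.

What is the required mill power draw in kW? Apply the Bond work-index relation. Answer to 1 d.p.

P = 8669.0 kW

Bond:  W = 10 Wi (1/√P − 1/√F)
W = 10·7.9·(1/√220 − 1/√2383) = 10·7.9·(0.046935) = 3.7079 kWh/t
P_mill = W·ṁ = 3.7079·2338.0 = 8669.0 kW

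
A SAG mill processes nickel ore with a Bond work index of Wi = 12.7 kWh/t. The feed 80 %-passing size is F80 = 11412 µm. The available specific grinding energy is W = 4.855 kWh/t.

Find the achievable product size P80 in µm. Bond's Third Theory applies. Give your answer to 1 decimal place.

P80 = 441.6 µm

Bond:  W = 10 Wi (1/√P − 1/√F)
⇒ 1/√P80 = W/(10·Wi) + 1/√F80
  = 4.8550/(10·12.7) + 1/√11412 = 0.038228 + 0.009361 = 0.047589
P80 = (1/0.047589)² = 21.0131² = 441.55 µm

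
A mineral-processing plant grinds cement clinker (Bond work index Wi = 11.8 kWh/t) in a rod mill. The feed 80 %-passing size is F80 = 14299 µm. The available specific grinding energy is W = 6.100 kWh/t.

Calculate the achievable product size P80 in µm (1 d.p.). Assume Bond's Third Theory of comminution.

Bond: W = 10·Wi·(1/√P80 − 1/√F80)
1/√P80 = 1/√F80 + W/(10·Wi)
  = 6.1000/(10·11.8) + 1/√14299 = 0.051695 + 0.008363 = 0.060058
P80 = (1/0.060058)² = 16.6507² = 277.24 µm

P80 = 277.2 µm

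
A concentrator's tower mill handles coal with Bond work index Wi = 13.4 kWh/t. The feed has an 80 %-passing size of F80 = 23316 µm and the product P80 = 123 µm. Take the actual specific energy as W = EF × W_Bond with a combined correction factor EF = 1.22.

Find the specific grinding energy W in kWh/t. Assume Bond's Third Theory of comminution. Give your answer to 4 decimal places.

W = 13.6699 kWh/t

Bond:  W = 10 Wi (1/√P − 1/√F)
1/√123 = 0.090167;  1/√23316 = 0.006549
W = 10·13.4·(0.090167 − 0.006549) = 11.2048 kWh/t
Apply correction: 11.2048 × 1.22 = 13.6699 kWh/t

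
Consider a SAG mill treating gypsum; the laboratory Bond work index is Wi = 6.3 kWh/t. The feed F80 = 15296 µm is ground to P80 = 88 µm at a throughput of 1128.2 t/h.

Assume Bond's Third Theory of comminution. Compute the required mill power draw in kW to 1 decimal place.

W = 10·Wi·(P80^(-½) − F80^(-½))
W = 10·6.3·(1/√88 − 1/√15296) = 10·6.3·(0.098515) = 6.2064 kWh/t
P = W·T = 6.2064·1128.2 = 7002.1 kW

P = 7002.1 kW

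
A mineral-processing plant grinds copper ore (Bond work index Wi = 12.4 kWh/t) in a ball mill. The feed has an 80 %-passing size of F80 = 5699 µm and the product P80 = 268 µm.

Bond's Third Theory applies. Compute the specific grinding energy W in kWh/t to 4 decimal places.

W = 5.9319 kWh/t

W = 10 Wi / √P80 − 10 Wi / √F80
1/√268 = 0.061085;  1/√5699 = 0.013246
W = 10·12.4·(0.061085 − 0.013246) = 5.9319 kWh/t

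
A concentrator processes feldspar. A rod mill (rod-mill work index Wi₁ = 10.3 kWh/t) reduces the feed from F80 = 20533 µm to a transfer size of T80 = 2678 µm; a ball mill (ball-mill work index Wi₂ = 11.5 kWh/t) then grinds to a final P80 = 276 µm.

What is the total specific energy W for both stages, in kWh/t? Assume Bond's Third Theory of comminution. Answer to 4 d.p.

W = 10·Wi·(P80^(-½) − F80^(-½))
Stage 1 (20533→2678 µm, Wi₁=10.3): W₁ = 10·10.3·(0.019324 − 0.006979) = 1.2716 kWh/t
Stage 2 (2678→276 µm, Wi₂=11.5): W₂ = 10·11.5·(0.060193 − 0.019324) = 4.6999 kWh/t
W = W₁ + W₂ = 1.2716 + 4.6999 = 5.9715 kWh/t

W = 5.9715 kWh/t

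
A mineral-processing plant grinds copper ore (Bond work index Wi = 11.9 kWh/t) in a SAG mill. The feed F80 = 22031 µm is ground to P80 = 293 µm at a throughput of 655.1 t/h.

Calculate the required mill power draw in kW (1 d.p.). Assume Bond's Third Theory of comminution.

W_Bond = 10·Wi·(1/√P₈₀ − 1/√F₈₀)
W = 10·11.9·(1/√293 − 1/√22031) = 10·11.9·(0.051683) = 6.1503 kWh/t
Mill draw = 6.1503 × 655.1 = 4029.1 kW

P = 4029.1 kW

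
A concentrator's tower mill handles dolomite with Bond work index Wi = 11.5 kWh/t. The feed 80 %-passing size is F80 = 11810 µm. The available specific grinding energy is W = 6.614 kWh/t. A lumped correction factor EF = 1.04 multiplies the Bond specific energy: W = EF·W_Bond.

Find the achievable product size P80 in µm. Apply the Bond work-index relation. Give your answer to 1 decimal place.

W = 10 Wi / √P80 − 10 Wi / √F80
W_Bond = W / EF = 6.614 / 1.04 = 6.3596 kWh/t
P80^(−½) = W_Bond/(10 Wi) + F80^(−½)
  = 6.3596/(10·11.5) + 1/√11810 = 0.055301 + 0.009202 = 0.064503
P80 = (1/0.064503)² = 15.5032² = 240.35 µm

P80 = 240.3 µm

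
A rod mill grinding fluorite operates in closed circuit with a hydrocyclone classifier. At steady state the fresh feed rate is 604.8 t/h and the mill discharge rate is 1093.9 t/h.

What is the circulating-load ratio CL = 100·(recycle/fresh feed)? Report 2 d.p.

Discharge = new feed + return, hence
R = M − F = 1093.9 − 604.8 = 489.1 t/h
CL = 100·R/F = 100·489.1/604.8 = 80.87 %

CL = 80.87 %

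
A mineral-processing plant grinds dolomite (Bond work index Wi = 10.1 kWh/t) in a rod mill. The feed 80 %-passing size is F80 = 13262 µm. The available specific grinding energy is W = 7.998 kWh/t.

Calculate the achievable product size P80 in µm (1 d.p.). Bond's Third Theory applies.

W = 10 Wi / √P80 − 10 Wi / √F80
⇒ 1/√P80 = W/(10 Wi) + 1/√F80
  = 7.9980/(10·10.1) + 1/√13262 = 0.079188 + 0.008684 = 0.087872
P80 = (1/0.087872)² = 11.3802² = 129.51 µm

P80 = 129.5 µm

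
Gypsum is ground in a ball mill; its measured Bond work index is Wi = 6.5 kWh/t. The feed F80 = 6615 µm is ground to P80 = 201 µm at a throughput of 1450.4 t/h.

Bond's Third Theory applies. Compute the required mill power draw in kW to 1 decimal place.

P = 5490.6 kW

W = 10 Wi (P80^-0.5 − F80^-0.5)
W = 10·6.5·(1/√201 − 1/√6615) = 10·6.5·(0.058239) = 3.7856 kWh/t
P_mill = W·ṁ = 3.7856·1450.4 = 5490.6 kW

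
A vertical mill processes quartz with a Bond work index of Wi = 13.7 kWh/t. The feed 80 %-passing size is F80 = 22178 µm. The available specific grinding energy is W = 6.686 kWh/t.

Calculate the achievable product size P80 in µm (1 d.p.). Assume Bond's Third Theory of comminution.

W = 10 Wi / √P80 − 10 Wi / √F80
⇒ 1/√P80 = W/(10 Wi) + 1/√F80
  = 6.6860/(10·13.7) + 1/√22178 = 0.048803 + 0.006715 = 0.055518
P80 = (1/0.055518)² = 18.0122² = 324.44 µm

P80 = 324.4 µm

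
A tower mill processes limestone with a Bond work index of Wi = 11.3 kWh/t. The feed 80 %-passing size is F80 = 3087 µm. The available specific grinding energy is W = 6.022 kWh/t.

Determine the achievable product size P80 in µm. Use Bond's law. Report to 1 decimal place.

P80 = 196.8 µm

W = 10·Wi·[P80^(−½) − F80^(−½)]
⇒ 1/√P80 = W/(10 Wi) + 1/√F80
  = 6.0220/(10·11.3) + 1/√3087 = 0.053292 + 0.017998 = 0.071290
P80 = (1/0.071290)² = 14.0271² = 196.76 µm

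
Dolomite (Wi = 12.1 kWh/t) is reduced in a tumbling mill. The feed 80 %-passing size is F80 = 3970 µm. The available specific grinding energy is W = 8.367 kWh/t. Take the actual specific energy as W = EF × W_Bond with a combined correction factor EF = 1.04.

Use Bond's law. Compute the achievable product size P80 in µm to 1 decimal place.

W = 10·Wi·(P80^(-½) − F80^(-½))
W_Bond = W / EF = 8.367 / 1.04 = 8.0452 kWh/t
⇒ 1/√P80 = W_Bond/(10·Wi) + 1/√F80
  = 8.0452/(10·12.1) + 1/√3970 = 0.066489 + 0.015871 = 0.082360
P80 = (1/0.082360)² = 12.1418² = 147.42 µm

P80 = 147.4 µm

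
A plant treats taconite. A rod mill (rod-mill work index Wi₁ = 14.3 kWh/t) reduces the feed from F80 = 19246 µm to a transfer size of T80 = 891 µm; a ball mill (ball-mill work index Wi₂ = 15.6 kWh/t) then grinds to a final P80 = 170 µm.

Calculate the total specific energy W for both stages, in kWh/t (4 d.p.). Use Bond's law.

Bond: W = 10·Wi·(1/√P80 − 1/√F80)
Stage 1 (19246→891 µm, Wi₁=14.3): W₁ = 10·14.3·(0.033501 − 0.007208) = 3.7599 kWh/t
Stage 2 (891→170 µm, Wi₂=15.6): W₂ = 10·15.6·(0.076696 − 0.033501) = 6.7385 kWh/t
W = W₁ + W₂ = 3.7599 + 6.7385 = 10.4984 kWh/t

W = 10.4984 kWh/t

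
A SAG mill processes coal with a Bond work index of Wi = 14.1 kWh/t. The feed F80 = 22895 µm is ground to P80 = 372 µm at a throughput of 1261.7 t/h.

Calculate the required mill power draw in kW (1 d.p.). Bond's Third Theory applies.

P = 8047.9 kW

W = 10·Wi·(P80^(-½) − F80^(-½))
W = 10·14.1·(1/√372 − 1/√22895) = 10·14.1·(0.045239) = 6.3787 kWh/t
Power = W × throughput = 6.3787 kWh/t × 1261.7 t/h = 8047.9 kW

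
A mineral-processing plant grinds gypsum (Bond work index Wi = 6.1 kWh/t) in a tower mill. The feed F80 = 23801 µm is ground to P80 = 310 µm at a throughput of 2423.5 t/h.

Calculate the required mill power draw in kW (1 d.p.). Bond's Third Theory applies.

W = 10 Wi (P80^-0.5 − F80^-0.5)
W = 10·6.1·(1/√310 − 1/√23801) = 10·6.1·(0.050314) = 3.0692 kWh/t
P_mill = W·ṁ = 3.0692·2423.5 = 7438.1 kW

P = 7438.1 kW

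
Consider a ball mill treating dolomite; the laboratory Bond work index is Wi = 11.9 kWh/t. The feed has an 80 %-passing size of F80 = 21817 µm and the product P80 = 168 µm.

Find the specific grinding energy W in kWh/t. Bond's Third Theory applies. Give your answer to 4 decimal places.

W = 10·Wi·[P80^(−½) − F80^(−½)]
1/√168 = 0.077152;  1/√21817 = 0.006770
W = 10·11.9·(0.077152 − 0.006770) = 8.3754 kWh/t

W = 8.3754 kWh/t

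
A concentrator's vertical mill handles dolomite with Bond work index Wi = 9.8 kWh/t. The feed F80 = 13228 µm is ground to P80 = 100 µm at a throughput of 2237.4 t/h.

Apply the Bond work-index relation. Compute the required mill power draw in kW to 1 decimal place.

Bond:  W = 10 Wi (1/√P − 1/√F)
W = 10·9.8·(1/√100 − 1/√13228) = 10·9.8·(0.091305) = 8.9479 kWh/t
Power = W × throughput = 8.9479 kWh/t × 2237.4 t/h = 20020.1 kW

P = 20020.1 kW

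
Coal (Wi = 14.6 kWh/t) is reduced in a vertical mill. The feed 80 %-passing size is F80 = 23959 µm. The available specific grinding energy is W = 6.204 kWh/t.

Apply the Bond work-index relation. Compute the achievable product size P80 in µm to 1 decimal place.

P80 = 417.3 µm

W = 10·Wi·[P80^(−½) − F80^(−½)]
P80^-0.5 = F80^-0.5 + W/(10 Wi)
  = 6.2040/(10·14.6) + 1/√23959 = 0.042493 + 0.006460 = 0.048954
P80 = (1/0.048954)² = 20.4275² = 417.28 µm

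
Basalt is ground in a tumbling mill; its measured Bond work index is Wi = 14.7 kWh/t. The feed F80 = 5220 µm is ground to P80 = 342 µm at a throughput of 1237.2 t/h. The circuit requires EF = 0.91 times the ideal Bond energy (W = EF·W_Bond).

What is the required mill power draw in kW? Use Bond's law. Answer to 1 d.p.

W = 10 Wi / √P80 − 10 Wi / √F80
W = 10·14.7·(1/√342 − 1/√5220) = 10·14.7·(0.040233) = 5.9142 kWh/t
Corrected W = EF·W_Bond = 0.91·5.9142 = 5.3820 kWh/t
P = W·T = 5.3820·1237.2 = 6658.6 kW

P = 6658.6 kW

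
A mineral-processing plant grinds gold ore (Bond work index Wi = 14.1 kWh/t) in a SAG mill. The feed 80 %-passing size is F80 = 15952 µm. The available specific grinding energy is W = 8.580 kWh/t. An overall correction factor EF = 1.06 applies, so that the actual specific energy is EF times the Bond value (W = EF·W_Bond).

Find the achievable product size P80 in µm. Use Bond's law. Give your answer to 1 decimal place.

P80 = 234.3 µm

W = 10 Wi (P80^-0.5 − F80^-0.5)
W_Bond = W / EF = 8.580 / 1.06 = 8.0943 kWh/t
⇒ 1/√P80 = W_Bond/(10·Wi) + 1/√F80
  = 8.0943/(10·14.1) + 1/√15952 = 0.057407 + 0.007918 = 0.065324
P80 = (1/0.065324)² = 15.3083² = 234.34 µm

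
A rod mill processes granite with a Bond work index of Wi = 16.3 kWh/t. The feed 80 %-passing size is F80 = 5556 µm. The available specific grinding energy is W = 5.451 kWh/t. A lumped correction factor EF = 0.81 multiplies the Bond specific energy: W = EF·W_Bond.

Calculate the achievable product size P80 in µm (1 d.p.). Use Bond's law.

W = 10 Wi (P80^-0.5 − F80^-0.5)
W_Bond = W / EF = 5.451 / 0.81 = 6.7296 kWh/t
⇒ 1/√P80 = W_Bond/(10 Wi) + 1/√F80
  = 6.7296/(10·16.3) + 1/√5556 = 0.041286 + 0.013416 = 0.054702
P80 = (1/0.054702)² = 18.2809² = 334.19 µm

P80 = 334.2 µm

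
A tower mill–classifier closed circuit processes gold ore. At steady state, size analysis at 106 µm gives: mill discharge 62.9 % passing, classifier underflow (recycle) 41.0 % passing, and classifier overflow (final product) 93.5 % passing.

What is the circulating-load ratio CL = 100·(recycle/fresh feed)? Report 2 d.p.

Two-product formula at 106 µm:
d + r·d = r·u + o → r(d−u) = o−d
r = (93.5 − 62.9)/(62.9 − 41.0) = 30.6/21.9 = 1.3973
CL = 100·r = 139.73 %

CL = 139.73 %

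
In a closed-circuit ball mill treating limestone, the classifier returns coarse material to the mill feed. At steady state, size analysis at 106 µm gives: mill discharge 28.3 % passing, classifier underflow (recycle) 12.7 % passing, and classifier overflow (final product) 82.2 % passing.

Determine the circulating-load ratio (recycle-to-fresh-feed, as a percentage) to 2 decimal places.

Two-product formula at 106 µm:
(1+r)·d = r·u + o ⇒ r = (o−d)/(d−u)
r = (82.2 − 28.3)/(28.3 − 12.7) = 53.9/15.6 = 3.4551
CL = 100·r = 345.51 %

CL = 345.51 %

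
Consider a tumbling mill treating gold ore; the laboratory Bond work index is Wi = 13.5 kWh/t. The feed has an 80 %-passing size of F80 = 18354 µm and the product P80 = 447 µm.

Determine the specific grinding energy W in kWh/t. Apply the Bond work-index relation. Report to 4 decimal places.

W = 10·Wi·(P80^(-½) − F80^(-½))
1/√447 = 0.047298;  1/√18354 = 0.007381
W = 10·13.5·(0.047298 − 0.007381) = 5.3888 kWh/t

W = 5.3888 kWh/t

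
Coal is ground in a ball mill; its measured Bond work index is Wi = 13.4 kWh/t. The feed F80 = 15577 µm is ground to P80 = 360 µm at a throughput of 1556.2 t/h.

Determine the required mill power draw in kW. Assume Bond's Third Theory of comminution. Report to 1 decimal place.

W = 10 Wi (1/√P80 − 1/√F80)  [Bond]
W = 10·13.4·(1/√360 − 1/√15577) = 10·13.4·(0.044692) = 5.9888 kWh/t
Power = W × throughput = 5.9888 kWh/t × 1556.2 t/h = 9319.7 kW

P = 9319.7 kW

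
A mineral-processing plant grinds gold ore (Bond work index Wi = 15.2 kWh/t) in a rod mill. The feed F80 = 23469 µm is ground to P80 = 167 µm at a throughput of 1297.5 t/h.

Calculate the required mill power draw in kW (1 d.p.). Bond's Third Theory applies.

P = 13974.0 kW

Bond: W = 10·Wi·(1/√P80 − 1/√F80)
W = 10·15.2·(1/√167 − 1/√23469) = 10·15.2·(0.070855) = 10.7699 kWh/t
P = W·T = 10.7699·1297.5 = 13974.0 kW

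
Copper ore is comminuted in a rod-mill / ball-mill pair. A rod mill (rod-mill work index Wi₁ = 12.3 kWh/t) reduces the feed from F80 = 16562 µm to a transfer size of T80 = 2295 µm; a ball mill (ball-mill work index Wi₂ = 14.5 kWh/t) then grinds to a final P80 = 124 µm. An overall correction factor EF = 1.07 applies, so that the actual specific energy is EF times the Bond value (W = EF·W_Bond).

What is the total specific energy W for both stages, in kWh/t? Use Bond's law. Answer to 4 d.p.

W = 12.4188 kWh/t

Bond: W = 10·Wi·(1/√P80 − 1/√F80)
Stage 1 (16562→2295 µm, Wi₁=12.3): W₁ = 10·12.3·(0.020874 − 0.007770) = 1.6118 kWh/t
Stage 2 (2295→124 µm, Wi₂=14.5): W₂ = 10·14.5·(0.089803 − 0.020874) = 9.9946 kWh/t
W = W₁ + W₂ = 1.6118 + 9.9946 = 11.6064 kWh/t
Apply correction: 11.6064 × 1.07 = 12.4188 kWh/t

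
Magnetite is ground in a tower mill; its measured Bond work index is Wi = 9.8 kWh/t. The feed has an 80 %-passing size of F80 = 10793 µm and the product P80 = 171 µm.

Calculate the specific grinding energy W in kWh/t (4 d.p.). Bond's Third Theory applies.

W_Bond = 10·Wi·(1/√P₈₀ − 1/√F₈₀)
1/√171 = 0.076472;  1/√10793 = 0.009626
W = 10·9.8·(0.076472 − 0.009626) = 6.5509 kWh/t

W = 6.5509 kWh/t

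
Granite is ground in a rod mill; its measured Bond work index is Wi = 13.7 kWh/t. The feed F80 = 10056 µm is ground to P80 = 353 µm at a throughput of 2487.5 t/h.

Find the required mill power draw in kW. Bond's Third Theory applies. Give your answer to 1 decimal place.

P = 14739.9 kW

W = 10 Wi / √P80 − 10 Wi / √F80
W = 10·13.7·(1/√353 − 1/√10056) = 10·13.7·(0.043253) = 5.9256 kWh/t
P = W·T = 5.9256·2487.5 = 14739.9 kW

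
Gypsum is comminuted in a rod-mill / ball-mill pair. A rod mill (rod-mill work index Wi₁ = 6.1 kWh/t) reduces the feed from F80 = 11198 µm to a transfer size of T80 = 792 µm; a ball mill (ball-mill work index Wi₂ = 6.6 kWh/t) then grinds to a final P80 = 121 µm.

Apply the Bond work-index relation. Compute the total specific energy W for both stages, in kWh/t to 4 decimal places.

W = 5.2459 kWh/t

W = 10·Wi·[P80^(−½) − F80^(−½)]
Stage 1 (11198→792 µm, Wi₁=6.1): W₁ = 10·6.1·(0.035533 − 0.009450) = 1.5911 kWh/t
Stage 2 (792→121 µm, Wi₂=6.6): W₂ = 10·6.6·(0.090909 − 0.035533) = 3.6548 kWh/t
W = W₁ + W₂ = 1.5911 + 3.6548 = 5.2459 kWh/t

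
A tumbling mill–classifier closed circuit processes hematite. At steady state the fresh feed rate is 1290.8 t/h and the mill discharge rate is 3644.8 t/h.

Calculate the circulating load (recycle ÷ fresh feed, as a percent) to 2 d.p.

CL = 182.37 %

Mill node: discharge = fresh + recycle.
R = M − F = 3644.8 − 1290.8 = 2354.0 t/h
CL = 100·R/F = 100·2354.0/1290.8 = 182.37 %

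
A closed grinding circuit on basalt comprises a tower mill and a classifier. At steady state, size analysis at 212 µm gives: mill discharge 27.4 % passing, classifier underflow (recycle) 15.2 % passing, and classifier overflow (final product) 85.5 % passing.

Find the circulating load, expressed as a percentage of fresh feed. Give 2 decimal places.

Two-product formula at 212 µm:
r = (o − d)/(d − u)
r = (85.5 − 27.4)/(27.4 − 15.2) = 58.1/12.2 = 4.7623
CL = 100·r = 476.23 %

CL = 476.23 %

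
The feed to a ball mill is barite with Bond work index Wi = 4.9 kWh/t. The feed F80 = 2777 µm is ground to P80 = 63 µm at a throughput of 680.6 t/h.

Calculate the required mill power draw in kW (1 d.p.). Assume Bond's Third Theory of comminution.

W = 10 Wi (1/√P80 − 1/√F80)  [Bond]
W = 10·4.9·(1/√63 − 1/√2777) = 10·4.9·(0.107012) = 5.2436 kWh/t
P = W·T = 5.2436·680.6 = 3568.8 kW

P = 3568.8 kW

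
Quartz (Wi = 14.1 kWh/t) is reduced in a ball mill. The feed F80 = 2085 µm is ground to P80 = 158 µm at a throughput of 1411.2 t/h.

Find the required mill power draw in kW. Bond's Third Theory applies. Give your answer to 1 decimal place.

W_Bond = 10·Wi·(1/√P₈₀ − 1/√F₈₀)
W = 10·14.1·(1/√158 − 1/√2085) = 10·14.1·(0.057656) = 8.1294 kWh/t
Power = W × throughput = 8.1294 kWh/t × 1411.2 t/h = 11472.3 kW

P = 11472.3 kW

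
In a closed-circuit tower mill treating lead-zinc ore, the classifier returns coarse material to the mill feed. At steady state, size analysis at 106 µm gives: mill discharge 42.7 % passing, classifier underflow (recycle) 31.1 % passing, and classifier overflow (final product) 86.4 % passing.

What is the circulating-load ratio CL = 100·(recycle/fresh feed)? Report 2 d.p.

CL = 376.72 %

Let r = R/F. Size balance at 106 µm:
r = (o − d)/(d − u)
r = (86.4 − 42.7)/(42.7 − 31.1) = 43.7/11.6 = 3.7672
CL = 100·r = 376.72 %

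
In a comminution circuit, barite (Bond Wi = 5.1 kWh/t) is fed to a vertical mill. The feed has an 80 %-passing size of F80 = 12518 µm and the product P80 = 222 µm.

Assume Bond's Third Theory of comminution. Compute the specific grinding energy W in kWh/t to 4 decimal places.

W = 2.9671 kWh/t

W_Bond = 10·Wi·(1/√P₈₀ − 1/√F₈₀)
1/√222 = 0.067116;  1/√12518 = 0.008938
W = 10·5.1·(0.067116 − 0.008938) = 2.9671 kWh/t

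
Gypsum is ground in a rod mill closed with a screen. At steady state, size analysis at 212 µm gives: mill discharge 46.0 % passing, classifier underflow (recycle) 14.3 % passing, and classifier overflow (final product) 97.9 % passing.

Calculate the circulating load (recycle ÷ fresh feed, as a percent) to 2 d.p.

CL = 163.72 %

Let r = R/F. Size balance at 212 µm:
r = (o − d)/(d − u)
r = (97.9 − 46.0)/(46.0 − 14.3) = 51.9/31.7 = 1.6372
CL = 100·r = 163.72 %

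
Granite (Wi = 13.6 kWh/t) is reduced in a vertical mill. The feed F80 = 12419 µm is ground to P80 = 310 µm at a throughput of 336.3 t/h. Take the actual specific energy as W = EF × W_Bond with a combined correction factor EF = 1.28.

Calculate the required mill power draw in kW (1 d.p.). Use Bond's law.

W = 10·Wi·(P80^(-½) − F80^(-½))
W = 10·13.6·(1/√310 − 1/√12419) = 10·13.6·(0.047823) = 6.5039 kWh/t
Apply correction: 6.5039 × 1.28 = 8.3250 kWh/t
Mill draw = 8.3250 × 336.3 = 2799.7 kW

P = 2799.7 kW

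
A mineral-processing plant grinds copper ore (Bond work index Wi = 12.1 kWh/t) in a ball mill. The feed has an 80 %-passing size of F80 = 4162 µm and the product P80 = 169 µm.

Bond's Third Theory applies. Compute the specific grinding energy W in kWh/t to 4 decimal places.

W_Bond = 10·Wi·(1/√P₈₀ − 1/√F₈₀)
1/√169 = 0.076923;  1/√4162 = 0.015501
W = 10·12.1·(0.076923 − 0.015501) = 7.4321 kWh/t

W = 7.4321 kWh/t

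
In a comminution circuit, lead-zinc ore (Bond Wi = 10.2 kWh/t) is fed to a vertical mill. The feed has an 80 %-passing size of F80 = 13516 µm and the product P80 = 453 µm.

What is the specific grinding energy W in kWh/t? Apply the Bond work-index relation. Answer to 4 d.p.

W = 10·Wi·[P80^(−½) − F80^(−½)]
1/√453 = 0.046984;  1/√13516 = 0.008602
W = 10·10.2·(0.046984 − 0.008602) = 3.9150 kWh/t

W = 3.9150 kWh/t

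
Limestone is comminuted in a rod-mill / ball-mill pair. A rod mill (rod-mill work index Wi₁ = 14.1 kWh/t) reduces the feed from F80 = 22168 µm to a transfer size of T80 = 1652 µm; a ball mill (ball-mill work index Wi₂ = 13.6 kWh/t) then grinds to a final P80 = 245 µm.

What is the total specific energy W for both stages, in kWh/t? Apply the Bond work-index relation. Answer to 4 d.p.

W = 7.8647 kWh/t

Bond: W = 10·Wi·(1/√P80 − 1/√F80)
Stage 1 (22168→1652 µm, Wi₁=14.1): W₁ = 10·14.1·(0.024603 − 0.006716) = 2.5221 kWh/t
Stage 2 (1652→245 µm, Wi₂=13.6): W₂ = 10·13.6·(0.063888 − 0.024603) = 5.3427 kWh/t
W = W₁ + W₂ = 2.5221 + 5.3427 = 7.8647 kWh/t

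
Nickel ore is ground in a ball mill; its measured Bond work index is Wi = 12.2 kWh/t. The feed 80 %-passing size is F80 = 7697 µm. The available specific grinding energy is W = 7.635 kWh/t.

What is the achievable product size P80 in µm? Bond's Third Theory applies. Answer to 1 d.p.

P80 = 182.7 µm

Bond: W = 10·Wi·(1/√P80 − 1/√F80)
P80^(−½) = W/(10 Wi) + F80^(−½)
  = 7.6350/(10·12.2) + 1/√7697 = 0.062582 + 0.011398 = 0.073980
P80 = (1/0.073980)² = 13.5171² = 182.71 µm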